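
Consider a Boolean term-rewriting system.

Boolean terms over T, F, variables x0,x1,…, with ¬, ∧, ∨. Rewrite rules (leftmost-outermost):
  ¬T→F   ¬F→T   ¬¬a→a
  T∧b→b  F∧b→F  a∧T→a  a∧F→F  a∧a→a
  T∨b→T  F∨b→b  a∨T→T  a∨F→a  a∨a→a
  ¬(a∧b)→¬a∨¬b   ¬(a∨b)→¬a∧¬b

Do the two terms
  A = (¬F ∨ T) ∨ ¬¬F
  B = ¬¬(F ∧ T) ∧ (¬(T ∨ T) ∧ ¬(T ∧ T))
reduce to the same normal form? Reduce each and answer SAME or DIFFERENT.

Answer: DIFFERENT — A ⇓ T, B ⇓ F

Working:
Term A:
  start: (¬F ∨ T) ∨ ¬¬F
  →1  T ∨ ¬¬F
  →2  T

Term B:
  start: ¬¬(F ∧ T) ∧ (¬(T ∨ T) ∧ ¬(T ∧ T))
  →1  (F ∧ T) ∧ (¬(T ∨ T) ∧ ¬(T ∧ T))
  →2  F ∧ (¬(T ∨ T) ∧ ¬(T ∧ T))
  →3  F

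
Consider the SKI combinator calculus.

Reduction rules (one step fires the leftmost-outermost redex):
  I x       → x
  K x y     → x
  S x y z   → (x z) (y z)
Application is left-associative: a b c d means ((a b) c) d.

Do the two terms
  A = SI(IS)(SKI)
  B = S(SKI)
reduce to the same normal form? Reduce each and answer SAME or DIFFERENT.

Answer: SAME — A ⇓ S(SKI), B ⇓ S(SKI)

Reduction:
Term A:
  start: SI(IS)(SKI)
  [1] I(SKI)(IS(SKI))
  [2] SKI(IS(SKI))
  [3] K(IS(SKI))(I(IS(SKI)))
  [4] IS(SKI)
  [5] S(SKI)

Term B:
  start: S(SKI)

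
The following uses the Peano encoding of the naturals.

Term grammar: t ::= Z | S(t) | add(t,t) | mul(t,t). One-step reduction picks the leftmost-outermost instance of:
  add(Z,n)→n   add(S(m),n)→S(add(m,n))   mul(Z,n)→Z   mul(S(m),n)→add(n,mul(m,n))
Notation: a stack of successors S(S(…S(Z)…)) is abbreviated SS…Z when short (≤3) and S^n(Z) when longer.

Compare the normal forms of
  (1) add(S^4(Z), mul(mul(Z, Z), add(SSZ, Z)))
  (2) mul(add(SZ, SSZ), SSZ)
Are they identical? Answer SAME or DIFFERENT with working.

Term A:
  start: add(S^4(Z), mul(mul(Z, Z), add(SSZ, Z)))
  step 1: S(add(SSSZ, mul(mul(Z, Z), add(SSZ, Z))))
  step 2: S(S(add(SSZ, mul(mul(Z, Z), add(SSZ, Z)))))
  step 3: S(S(S(add(SZ, mul(mul(Z, Z), add(SSZ, Z))))))
  step 4: S(S(S(S(add(Z, mul(mul(Z, Z), add(SSZ, Z)))))))
  step 5: S(S(S(S(mul(mul(Z, Z), add(SSZ, Z))))))
  step 6: S(S(S(S(mul(Z, add(SSZ, Z))))))
  step 7: S^4(Z)

Term B:
  start: mul(add(SZ, SSZ), SSZ)
  step 1: mul(S(add(Z, SSZ)), SSZ)
  step 2: add(SSZ, mul(add(Z, SSZ), SSZ))
  step 3: S(add(SZ, mul(add(Z, SSZ), SSZ)))
  step 4: S(S(add(Z, mul(add(Z, SSZ), SSZ))))
  step 5: S(S(mul(add(Z, SSZ), SSZ)))
  step 6: S(S(mul(SSZ, SSZ)))
  step 7: S(S(add(SSZ, mul(SZ, SSZ))))
  step 8: S(S(S(add(SZ, mul(SZ, SSZ)))))
  step 9: S(S(S(S(add(Z, mul(SZ, SSZ))))))
  step 10: S(S(S(S(mul(SZ, SSZ)))))
  step 11: S(S(S(S(add(SSZ, mul(Z, SSZ))))))
  step 12: S(S(S(S(S(add(SZ, mul(Z, SSZ)))))))
  step 13: S(S(S(S(S(S(add(Z, mul(Z, SSZ))))))))
  step 14: S(S(S(S(S(S(mul(Z, SSZ)))))))
  step 15: S^6(Z)

Answer: DIFFERENT — A ⇓ S^4(Z), B ⇓ S^6(Z)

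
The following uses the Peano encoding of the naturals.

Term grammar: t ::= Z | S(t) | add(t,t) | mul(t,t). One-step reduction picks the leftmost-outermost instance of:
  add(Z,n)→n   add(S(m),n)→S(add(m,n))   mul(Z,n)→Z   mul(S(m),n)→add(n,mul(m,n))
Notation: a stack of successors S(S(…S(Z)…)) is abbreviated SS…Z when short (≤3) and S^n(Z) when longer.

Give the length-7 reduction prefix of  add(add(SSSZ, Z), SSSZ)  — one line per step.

Answer: after 7 steps: S(S(S(add(Z, SSSZ))))

Working:
  start: add(add(SSSZ, Z), SSSZ)
  →1  add(S(add(SSZ, Z)), SSSZ)
  →2  S(add(add(SSZ, Z), SSSZ))
  →3  S(add(S(add(SZ, Z)), SSSZ))
  →4  S(S(add(add(SZ, Z), SSSZ)))
  →5  S(S(add(S(add(Z, Z)), SSSZ)))
  →6  S(S(S(add(add(Z, Z), SSSZ))))
  →7  S(S(S(add(Z, SSSZ))))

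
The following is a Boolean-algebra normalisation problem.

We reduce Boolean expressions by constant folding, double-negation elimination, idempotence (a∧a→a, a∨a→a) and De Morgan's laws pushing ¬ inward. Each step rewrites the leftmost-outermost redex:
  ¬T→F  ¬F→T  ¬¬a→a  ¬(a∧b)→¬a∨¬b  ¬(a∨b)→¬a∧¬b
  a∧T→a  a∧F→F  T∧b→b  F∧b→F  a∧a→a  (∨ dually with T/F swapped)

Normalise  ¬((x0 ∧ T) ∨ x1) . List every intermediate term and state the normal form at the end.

Answer: normal form = ¬x0 ∧ ¬x1  (in 4 steps)

Reduction:
  start: ¬((x0 ∧ T) ∨ x1)
  [1] ¬(x0 ∧ T) ∧ ¬x1
  [2] (¬x0 ∨ ¬T) ∧ ¬x1
  [3] (¬x0 ∨ F) ∧ ¬x1
  [4] ¬x0 ∧ ¬x1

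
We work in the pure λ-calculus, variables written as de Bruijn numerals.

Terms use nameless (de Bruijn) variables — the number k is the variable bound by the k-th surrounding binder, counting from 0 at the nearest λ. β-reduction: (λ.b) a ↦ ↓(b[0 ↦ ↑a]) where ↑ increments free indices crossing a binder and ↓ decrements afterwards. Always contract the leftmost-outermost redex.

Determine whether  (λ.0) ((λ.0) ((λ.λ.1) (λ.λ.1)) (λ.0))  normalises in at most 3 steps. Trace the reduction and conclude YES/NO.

Answer: NO — after 3 steps the term is (λ.λ.λ.1) (λ.0), not yet normal

Working:
  start: (λ.0) ((λ.0) ((λ.λ.1) (λ.λ.1)) (λ.0))
  step 1: (λ.0) ((λ.λ.1) (λ.λ.1)) (λ.0)
  step 2: (λ.λ.1) (λ.λ.1) (λ.0)
  step 3: (λ.λ.λ.1) (λ.0)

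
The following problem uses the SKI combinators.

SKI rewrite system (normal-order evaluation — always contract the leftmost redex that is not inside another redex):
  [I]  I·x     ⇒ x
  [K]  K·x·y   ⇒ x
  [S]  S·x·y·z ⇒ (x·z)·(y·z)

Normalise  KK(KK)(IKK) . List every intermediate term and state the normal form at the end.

  start: KK(KK)(IKK)
  →1  K(IKK)
  →2  K(KK)

Answer: normal form = K(KK)  (in 2 steps)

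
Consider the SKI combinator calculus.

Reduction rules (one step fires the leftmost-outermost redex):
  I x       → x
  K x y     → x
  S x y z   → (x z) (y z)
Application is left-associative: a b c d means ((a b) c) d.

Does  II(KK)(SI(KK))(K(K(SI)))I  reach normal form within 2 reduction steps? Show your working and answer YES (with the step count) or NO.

  start: II(KK)(SI(KK))(K(K(SI)))I
  [1] I(KK)(SI(KK))(K(K(SI)))I
  [2] KK(SI(KK))(K(K(SI)))I

Answer: NO — after 2 steps the term is KK(SI(KK))(K(K(SI)))I, not yet normal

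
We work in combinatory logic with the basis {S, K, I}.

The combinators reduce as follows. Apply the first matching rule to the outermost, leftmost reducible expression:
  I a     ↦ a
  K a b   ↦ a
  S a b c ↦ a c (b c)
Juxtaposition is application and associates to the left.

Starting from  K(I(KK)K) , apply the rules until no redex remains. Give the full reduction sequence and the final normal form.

Answer: normal form = KK  (in 2 steps)

Derivation:
  start: K(I(KK)K)
  →1  K(KKK)
  →2  KK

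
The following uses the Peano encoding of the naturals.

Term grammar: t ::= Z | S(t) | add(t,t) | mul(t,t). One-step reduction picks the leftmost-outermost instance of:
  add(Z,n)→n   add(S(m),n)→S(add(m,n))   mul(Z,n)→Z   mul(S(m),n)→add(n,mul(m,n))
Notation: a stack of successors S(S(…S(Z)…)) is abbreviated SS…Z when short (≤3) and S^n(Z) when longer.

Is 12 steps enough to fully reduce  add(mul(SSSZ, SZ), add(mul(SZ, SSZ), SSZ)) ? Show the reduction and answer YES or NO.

  start: add(mul(SSSZ, SZ), add(mul(SZ, SSZ), SSZ))
  →1  add(add(SZ, mul(SSZ, SZ)), add(mul(SZ, SSZ), SSZ))
  →2  add(S(add(Z, mul(SSZ, SZ))), add(mul(SZ, SSZ), SSZ))
  →3  S(add(add(Z, mul(SSZ, SZ)), add(mul(SZ, SSZ), SSZ)))
  →4  S(add(mul(SSZ, SZ), add(mul(SZ, SSZ), SSZ)))
  →5  S(add(add(SZ, mul(SZ, SZ)), add(mul(SZ, SSZ), SSZ)))
  →6  S(add(S(add(Z, mul(SZ, SZ))), add(mul(SZ, SSZ), SSZ)))
  →7  S(S(add(add(Z, mul(SZ, SZ)), add(mul(SZ, SSZ), SSZ))))
  →8  S(S(add(mul(SZ, SZ), add(mul(SZ, SSZ), SSZ))))
  →9  S(S(add(add(SZ, mul(Z, SZ)), add(mul(SZ, SSZ), SSZ))))
  →10  S(S(add(S(add(Z, mul(Z, SZ))), add(mul(SZ, SSZ), SSZ))))
  →11  S(S(S(add(add(Z, mul(Z, SZ)), add(mul(SZ, SSZ), SSZ)))))
  →12  S(S(S(add(mul(Z, SZ), add(mul(SZ, SSZ), SSZ)))))

Answer: NO — after 12 steps the term is S(S(S(add(mul(Z, SZ), add(mul(SZ, SSZ), SSZ))))), not yet normal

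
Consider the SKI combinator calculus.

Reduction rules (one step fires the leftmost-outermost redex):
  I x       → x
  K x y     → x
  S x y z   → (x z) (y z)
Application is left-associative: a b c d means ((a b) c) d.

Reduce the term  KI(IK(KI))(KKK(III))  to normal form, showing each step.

  start: KI(IK(KI))(KKK(III))
  step 1: I(KKK(III))
  step 2: KKK(III)
  step 3: K(III)
  step 4: K(II)
  step 5: KI

Answer: normal form = KI  (in 5 steps)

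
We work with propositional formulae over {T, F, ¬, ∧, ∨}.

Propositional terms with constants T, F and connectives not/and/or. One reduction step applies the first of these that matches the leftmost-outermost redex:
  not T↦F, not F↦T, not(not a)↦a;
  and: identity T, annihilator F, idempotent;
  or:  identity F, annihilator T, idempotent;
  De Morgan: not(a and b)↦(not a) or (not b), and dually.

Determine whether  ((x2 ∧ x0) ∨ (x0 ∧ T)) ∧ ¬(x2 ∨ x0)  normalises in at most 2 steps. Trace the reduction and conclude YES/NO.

  start: ((x2 ∧ x0) ∨ (x0 ∧ T)) ∧ ¬(x2 ∨ x0)
  →1  ((x2 ∧ x0) ∨ x0) ∧ ¬(x2 ∨ x0)
  →2  ((x2 ∧ x0) ∨ x0) ∧ (¬x2 ∧ ¬x0)

Answer: YES — reaches normal form ((x2 ∧ x0) ∨ x0) ∧ (¬x2 ∧ ¬x0) in 2 ≤ 2 steps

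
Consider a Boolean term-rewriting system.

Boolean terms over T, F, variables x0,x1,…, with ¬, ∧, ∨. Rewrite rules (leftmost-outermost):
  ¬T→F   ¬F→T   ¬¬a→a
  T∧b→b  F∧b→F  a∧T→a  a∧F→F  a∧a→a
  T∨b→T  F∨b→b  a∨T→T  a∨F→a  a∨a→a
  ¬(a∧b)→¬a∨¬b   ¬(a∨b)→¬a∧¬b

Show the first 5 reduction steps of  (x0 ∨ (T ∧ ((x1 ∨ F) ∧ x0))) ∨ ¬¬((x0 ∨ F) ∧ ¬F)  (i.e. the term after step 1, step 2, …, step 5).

Answer: after 5 steps: (x0 ∨ (x1 ∧ x0)) ∨ (x0 ∧ T)

Derivation:
  start: (x0 ∨ (T ∧ ((x1 ∨ F) ∧ x0))) ∨ ¬¬((x0 ∨ F) ∧ ¬F)
  [1] (x0 ∨ ((x1 ∨ F) ∧ x0)) ∨ ¬¬((x0 ∨ F) ∧ ¬F)
  [2] (x0 ∨ (x1 ∧ x0)) ∨ ¬¬((x0 ∨ F) ∧ ¬F)
  [3] (x0 ∨ (x1 ∧ x0)) ∨ ((x0 ∨ F) ∧ ¬F)
  [4] (x0 ∨ (x1 ∧ x0)) ∨ (x0 ∧ ¬F)
  [5] (x0 ∨ (x1 ∧ x0)) ∨ (x0 ∧ T)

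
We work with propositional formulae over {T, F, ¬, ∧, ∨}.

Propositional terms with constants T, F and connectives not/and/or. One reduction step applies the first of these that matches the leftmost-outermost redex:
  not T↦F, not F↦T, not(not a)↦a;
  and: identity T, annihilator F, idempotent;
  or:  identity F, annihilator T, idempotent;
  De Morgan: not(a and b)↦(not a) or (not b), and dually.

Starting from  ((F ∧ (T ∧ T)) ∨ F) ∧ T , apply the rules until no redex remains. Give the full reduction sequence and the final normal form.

  start: ((F ∧ (T ∧ T)) ∨ F) ∧ T
  [1] (F ∧ (T ∧ T)) ∨ F
  [2] F ∧ (T ∧ T)
  [3] F

Answer: normal form = F  (in 3 steps)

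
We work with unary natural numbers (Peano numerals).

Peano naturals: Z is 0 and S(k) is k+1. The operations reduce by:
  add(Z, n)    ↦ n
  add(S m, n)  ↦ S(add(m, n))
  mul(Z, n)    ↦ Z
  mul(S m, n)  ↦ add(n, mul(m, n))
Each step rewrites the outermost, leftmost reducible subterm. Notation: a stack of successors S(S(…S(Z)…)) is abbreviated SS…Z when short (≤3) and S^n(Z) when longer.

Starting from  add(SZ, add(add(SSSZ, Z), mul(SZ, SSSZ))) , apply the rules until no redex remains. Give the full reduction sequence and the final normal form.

  start: add(SZ, add(add(SSSZ, Z), mul(SZ, SSSZ)))
  [1] S(add(Z, add(add(SSSZ, Z), mul(SZ, SSSZ))))
  [2] S(add(add(SSSZ, Z), mul(SZ, SSSZ)))
  [3] S(add(S(add(SSZ, Z)), mul(SZ, SSSZ)))
  [4] S(S(add(add(SSZ, Z), mul(SZ, SSSZ))))
  [5] S(S(add(S(add(SZ, Z)), mul(SZ, SSSZ))))
  [6] S(S(S(add(add(SZ, Z), mul(SZ, SSSZ)))))
  [7] S(S(S(add(S(add(Z, Z)), mul(SZ, SSSZ)))))
  [8] S(S(S(S(add(add(Z, Z), mul(SZ, SSSZ))))))
  [9] S(S(S(S(add(Z, mul(SZ, SSSZ))))))
  [10] S(S(S(S(mul(SZ, SSSZ)))))
  [11] S(S(S(S(add(SSSZ, mul(Z, SSSZ))))))
  [12] S(S(S(S(S(add(SSZ, mul(Z, SSSZ)))))))
  [13] S(S(S(S(S(S(add(SZ, mul(Z, SSSZ))))))))
  [14] S(S(S(S(S(S(S(add(Z, mul(Z, SSSZ)))))))))
  [15] S(S(S(S(S(S(S(mul(Z, SSSZ))))))))
  [16] S^7(Z)

Answer: normal form = S^7(Z)  (in 16 steps)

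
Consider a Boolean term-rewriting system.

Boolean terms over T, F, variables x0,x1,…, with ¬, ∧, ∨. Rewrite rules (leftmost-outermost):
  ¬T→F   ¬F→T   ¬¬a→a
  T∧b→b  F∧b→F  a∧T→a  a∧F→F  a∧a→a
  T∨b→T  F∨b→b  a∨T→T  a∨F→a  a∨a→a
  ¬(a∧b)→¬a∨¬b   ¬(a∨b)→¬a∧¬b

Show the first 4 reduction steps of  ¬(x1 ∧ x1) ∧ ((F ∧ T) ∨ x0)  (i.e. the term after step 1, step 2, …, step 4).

Answer: after 4 steps: ¬x1 ∧ x0

Working:
  start: ¬(x1 ∧ x1) ∧ ((F ∧ T) ∨ x0)
  [1] (¬x1 ∨ ¬x1) ∧ ((F ∧ T) ∨ x0)
  [2] ¬x1 ∧ ((F ∧ T) ∨ x0)
  [3] ¬x1 ∧ (F ∨ x0)
  [4] ¬x1 ∧ x0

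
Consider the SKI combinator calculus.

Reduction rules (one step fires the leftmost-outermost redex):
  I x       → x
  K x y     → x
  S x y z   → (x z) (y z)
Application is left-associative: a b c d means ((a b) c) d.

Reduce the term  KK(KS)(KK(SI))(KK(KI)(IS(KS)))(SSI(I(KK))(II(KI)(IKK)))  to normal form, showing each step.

Answer: normal form = K(KK)  (in 10 steps)

Derivation:
  start: KK(KS)(KK(SI))(KK(KI)(IS(KS)))(SSI(I(KK))(II(KI)(IKK)))
  →1  K(KK(SI))(KK(KI)(IS(KS)))(SSI(I(KK))(II(KI)(IKK)))
  →2  KK(SI)(SSI(I(KK))(II(KI)(IKK)))
  →3  K(SSI(I(KK))(II(KI)(IKK)))
  →4  K(S(I(KK))(I(I(KK)))(II(KI)(IKK)))
  →5  K(I(KK)(II(KI)(IKK))(I(I(KK))(II(KI)(IKK))))
  →6  K(KK(II(KI)(IKK))(I(I(KK))(II(KI)(IKK))))
  →7  K(K(I(I(KK))(II(KI)(IKK))))
  →8  K(K(I(KK)(II(KI)(IKK))))
  →9  K(K(KK(II(KI)(IKK))))
  →10  K(KK)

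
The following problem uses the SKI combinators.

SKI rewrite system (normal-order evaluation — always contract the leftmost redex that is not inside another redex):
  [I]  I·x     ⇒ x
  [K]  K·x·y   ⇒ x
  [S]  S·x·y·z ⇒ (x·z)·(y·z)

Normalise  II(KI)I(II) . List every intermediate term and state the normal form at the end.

Answer: normal form = I  (in 5 steps)

Derivation:
  start: II(KI)I(II)
  step 1: I(KI)I(II)
  step 2: KII(II)
  step 3: I(II)
  step 4: II
  step 5: I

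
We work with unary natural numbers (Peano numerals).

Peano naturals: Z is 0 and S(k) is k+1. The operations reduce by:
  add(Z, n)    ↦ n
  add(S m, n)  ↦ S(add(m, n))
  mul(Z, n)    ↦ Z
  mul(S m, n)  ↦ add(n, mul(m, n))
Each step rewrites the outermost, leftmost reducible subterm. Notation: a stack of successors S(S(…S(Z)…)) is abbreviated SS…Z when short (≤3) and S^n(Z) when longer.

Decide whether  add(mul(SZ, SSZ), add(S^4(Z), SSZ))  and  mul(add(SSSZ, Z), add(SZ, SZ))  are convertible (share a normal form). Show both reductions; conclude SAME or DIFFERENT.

Term A:
  start: add(mul(SZ, SSZ), add(S^4(Z), SSZ))
  →1  add(add(SSZ, mul(Z, SSZ)), add(S^4(Z), SSZ))
  →2  add(S(add(SZ, mul(Z, SSZ))), add(S^4(Z), SSZ))
  →3  S(add(add(SZ, mul(Z, SSZ)), add(S^4(Z), SSZ)))
  →4  S(add(S(add(Z, mul(Z, SSZ))), add(S^4(Z), SSZ)))
  →5  S(S(add(add(Z, mul(Z, SSZ)), add(S^4(Z), SSZ))))
  →6  S(S(add(mul(Z, SSZ), add(S^4(Z), SSZ))))
  →7  S(S(add(Z, add(S^4(Z), SSZ))))
  →8  S(S(add(S^4(Z), SSZ)))
  →9  S(S(S(add(SSSZ, SSZ))))
  →10  S(S(S(S(add(SSZ, SSZ)))))
  →11  S(S(S(S(S(add(SZ, SSZ))))))
  →12  S(S(S(S(S(S(add(Z, SSZ)))))))
  →13  S^8(Z)

Term B:
  start: mul(add(SSSZ, Z), add(SZ, SZ))
  →1  mul(S(add(SSZ, Z)), add(SZ, SZ))
  →2  add(add(SZ, SZ), mul(add(SSZ, Z), add(SZ, SZ)))
  →3  add(S(add(Z, SZ)), mul(add(SSZ, Z), add(SZ, SZ)))
  →4  S(add(add(Z, SZ), mul(add(SSZ, Z), add(SZ, SZ))))
  →5  S(add(SZ, mul(add(SSZ, Z), add(SZ, SZ))))
  →6  S(S(add(Z, mul(add(SSZ, Z), add(SZ, SZ)))))
  →7  S(S(mul(add(SSZ, Z), add(SZ, SZ))))
  →8  S(S(mul(S(add(SZ, Z)), add(SZ, SZ))))
  →9  S(S(add(add(SZ, SZ), mul(add(SZ, Z), add(SZ, SZ)))))
  →10  S(S(add(S(add(Z, SZ)), mul(add(SZ, Z), add(SZ, SZ)))))
  →11  S(S(S(add(add(Z, SZ), mul(add(SZ, Z), add(SZ, SZ))))))
  →12  S(S(S(add(SZ, mul(add(SZ, Z), add(SZ, SZ))))))
  →13  S(S(S(S(add(Z, mul(add(SZ, Z), add(SZ, SZ)))))))
  →14  S(S(S(S(mul(add(SZ, Z), add(SZ, SZ))))))
  →15  S(S(S(S(mul(S(add(Z, Z)), add(SZ, SZ))))))
  →16  S(S(S(S(add(add(SZ, SZ), mul(add(Z, Z), add(SZ, SZ)))))))
  →17  S(S(S(S(add(S(add(Z, SZ)), mul(add(Z, Z), add(SZ, SZ)))))))
  →18  S(S(S(S(S(add(add(Z, SZ), mul(add(Z, Z), add(SZ, SZ))))))))
  →19  S(S(S(S(S(add(SZ, mul(add(Z, Z), add(SZ, SZ))))))))
  →20  S(S(S(S(S(S(add(Z, mul(add(Z, Z), add(SZ, SZ)))))))))
  →21  S(S(S(S(S(S(mul(add(Z, Z), add(SZ, SZ))))))))
  →22  S(S(S(S(S(S(mul(Z, add(SZ, SZ))))))))
  →23  S^6(Z)

Answer: DIFFERENT — A ⇓ S^8(Z), B ⇓ S^6(Z)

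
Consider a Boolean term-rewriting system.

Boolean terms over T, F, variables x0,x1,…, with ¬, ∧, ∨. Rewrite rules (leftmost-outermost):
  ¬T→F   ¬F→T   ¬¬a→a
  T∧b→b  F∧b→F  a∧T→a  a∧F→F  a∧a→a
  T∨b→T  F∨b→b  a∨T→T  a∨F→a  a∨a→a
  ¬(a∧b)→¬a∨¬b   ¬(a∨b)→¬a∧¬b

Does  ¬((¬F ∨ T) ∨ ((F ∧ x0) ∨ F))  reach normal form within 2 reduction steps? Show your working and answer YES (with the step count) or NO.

  start: ¬((¬F ∨ T) ∨ ((F ∧ x0) ∨ F))
  [1] ¬(¬F ∨ T) ∧ ¬((F ∧ x0) ∨ F)
  [2] (¬¬F ∧ ¬T) ∧ ¬((F ∧ x0) ∨ F)

Answer: NO — after 2 steps the term is (¬¬F ∧ ¬T) ∧ ¬((F ∧ x0) ∨ F), not yet normal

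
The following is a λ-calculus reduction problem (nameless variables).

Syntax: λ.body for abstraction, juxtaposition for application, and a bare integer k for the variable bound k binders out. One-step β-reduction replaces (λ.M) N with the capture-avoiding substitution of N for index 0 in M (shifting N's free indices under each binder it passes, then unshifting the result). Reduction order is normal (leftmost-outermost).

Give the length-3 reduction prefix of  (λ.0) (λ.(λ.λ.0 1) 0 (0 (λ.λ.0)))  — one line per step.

Answer: after 3 steps: λ.0 (λ.λ.0) 0

Working:
  start: (λ.0) (λ.(λ.λ.0 1) 0 (0 (λ.λ.0)))
  step 1: λ.(λ.λ.0 1) 0 (0 (λ.λ.0))
  step 2: λ.(λ.0 1) (0 (λ.λ.0))
  step 3: λ.0 (λ.λ.0) 0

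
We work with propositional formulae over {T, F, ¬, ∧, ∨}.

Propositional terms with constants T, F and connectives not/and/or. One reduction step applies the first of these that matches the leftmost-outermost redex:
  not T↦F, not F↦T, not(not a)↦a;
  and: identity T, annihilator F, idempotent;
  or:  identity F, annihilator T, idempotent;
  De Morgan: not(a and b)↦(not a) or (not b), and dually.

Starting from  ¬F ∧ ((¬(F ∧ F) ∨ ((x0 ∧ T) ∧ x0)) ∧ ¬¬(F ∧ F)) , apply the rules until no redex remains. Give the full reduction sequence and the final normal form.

  start: ¬F ∧ ((¬(F ∧ F) ∨ ((x0 ∧ T) ∧ x0)) ∧ ¬¬(F ∧ F))
  step 1: T ∧ ((¬(F ∧ F) ∨ ((x0 ∧ T) ∧ x0)) ∧ ¬¬(F ∧ F))
  step 2: (¬(F ∧ F) ∨ ((x0 ∧ T) ∧ x0)) ∧ ¬¬(F ∧ F)
  step 3: ((¬F ∨ ¬F) ∨ ((x0 ∧ T) ∧ x0)) ∧ ¬¬(F ∧ F)
  step 4: (¬F ∨ ((x0 ∧ T) ∧ x0)) ∧ ¬¬(F ∧ F)
  step 5: (T ∨ ((x0 ∧ T) ∧ x0)) ∧ ¬¬(F ∧ F)
  step 6: T ∧ ¬¬(F ∧ F)
  step 7: ¬¬(F ∧ F)
  step 8: F ∧ F
  step 9: F

Answer: normal form = F  (in 9 steps)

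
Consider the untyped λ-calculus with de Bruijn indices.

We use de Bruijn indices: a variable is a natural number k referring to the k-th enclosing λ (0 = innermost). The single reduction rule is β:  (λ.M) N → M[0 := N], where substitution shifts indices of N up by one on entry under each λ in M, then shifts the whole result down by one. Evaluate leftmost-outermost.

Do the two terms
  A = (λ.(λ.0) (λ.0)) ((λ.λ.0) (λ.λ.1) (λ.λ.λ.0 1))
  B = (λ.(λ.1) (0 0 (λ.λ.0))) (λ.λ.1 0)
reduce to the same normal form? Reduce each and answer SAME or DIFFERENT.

Term A:
  start: (λ.(λ.0) (λ.0)) ((λ.λ.0) (λ.λ.1) (λ.λ.λ.0 1))
  [1] (λ.0) (λ.0)
  [2] λ.0

Term B:
  start: (λ.(λ.1) (0 0 (λ.λ.0))) (λ.λ.1 0)
  [1] (λ.λ.λ.1 0) ((λ.λ.1 0) (λ.λ.1 0) (λ.λ.0))
  [2] λ.λ.1 0

Answer: DIFFERENT — A ⇓ λ.0, B ⇓ λ.λ.1 0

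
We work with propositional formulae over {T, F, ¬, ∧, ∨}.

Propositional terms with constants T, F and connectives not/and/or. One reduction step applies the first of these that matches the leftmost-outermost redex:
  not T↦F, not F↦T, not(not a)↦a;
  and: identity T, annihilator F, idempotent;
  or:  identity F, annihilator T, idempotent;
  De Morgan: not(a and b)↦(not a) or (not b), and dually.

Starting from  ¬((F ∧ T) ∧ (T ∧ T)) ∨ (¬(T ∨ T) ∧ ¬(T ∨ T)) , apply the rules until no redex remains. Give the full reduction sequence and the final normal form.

  start: ¬((F ∧ T) ∧ (T ∧ T)) ∨ (¬(T ∨ T) ∧ ¬(T ∨ T))
  [1] (¬(F ∧ T) ∨ ¬(T ∧ T)) ∨ (¬(T ∨ T) ∧ ¬(T ∨ T))
  [2] ((¬F ∨ ¬T) ∨ ¬(T ∧ T)) ∨ (¬(T ∨ T) ∧ ¬(T ∨ T))
  [3] ((T ∨ ¬T) ∨ ¬(T ∧ T)) ∨ (¬(T ∨ T) ∧ ¬(T ∨ T))
  [4] (T ∨ ¬(T ∧ T)) ∨ (¬(T ∨ T) ∧ ¬(T ∨ T))
  [5] T ∨ (¬(T ∨ T) ∧ ¬(T ∨ T))
  [6] T

Answer: normal form = T  (in 6 steps)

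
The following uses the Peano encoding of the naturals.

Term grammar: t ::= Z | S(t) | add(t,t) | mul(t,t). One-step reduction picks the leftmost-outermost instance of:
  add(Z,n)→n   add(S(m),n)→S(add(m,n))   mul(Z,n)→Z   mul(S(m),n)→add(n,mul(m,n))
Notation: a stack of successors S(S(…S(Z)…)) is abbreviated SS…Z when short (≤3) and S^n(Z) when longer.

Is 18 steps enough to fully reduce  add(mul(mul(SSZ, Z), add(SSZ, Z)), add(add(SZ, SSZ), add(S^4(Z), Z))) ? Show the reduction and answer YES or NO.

  start: add(mul(mul(SSZ, Z), add(SSZ, Z)), add(add(SZ, SSZ), add(S^4(Z), Z)))
  →1  add(mul(add(Z, mul(SZ, Z)), add(SSZ, Z)), add(add(SZ, SSZ), add(S^4(Z), Z)))
  →2  add(mul(mul(SZ, Z), add(SSZ, Z)), add(add(SZ, SSZ), add(S^4(Z), Z)))
  →3  add(mul(add(Z, mul(Z, Z)), add(SSZ, Z)), add(add(SZ, SSZ), add(S^4(Z), Z)))
  →4  add(mul(mul(Z, Z), add(SSZ, Z)), add(add(SZ, SSZ), add(S^4(Z), Z)))
  →5  add(mul(Z, add(SSZ, Z)), add(add(SZ, SSZ), add(S^4(Z), Z)))
  →6  add(Z, add(add(SZ, SSZ), add(S^4(Z), Z)))
  →7  add(add(SZ, SSZ), add(S^4(Z), Z))
  →8  add(S(add(Z, SSZ)), add(S^4(Z), Z))
  →9  S(add(add(Z, SSZ), add(S^4(Z), Z)))
  →10  S(add(SSZ, add(S^4(Z), Z)))
  →11  S(S(add(SZ, add(S^4(Z), Z))))
  →12  S(S(S(add(Z, add(S^4(Z), Z)))))
  →13  S(S(S(add(S^4(Z), Z))))
  →14  S(S(S(S(add(SSSZ, Z)))))
  →15  S(S(S(S(S(add(SSZ, Z))))))
  →16  S(S(S(S(S(S(add(SZ, Z)))))))
  →17  S(S(S(S(S(S(S(add(Z, Z))))))))
  →18  S^7(Z)

Answer: YES — reaches normal form S^7(Z) in 18 ≤ 18 steps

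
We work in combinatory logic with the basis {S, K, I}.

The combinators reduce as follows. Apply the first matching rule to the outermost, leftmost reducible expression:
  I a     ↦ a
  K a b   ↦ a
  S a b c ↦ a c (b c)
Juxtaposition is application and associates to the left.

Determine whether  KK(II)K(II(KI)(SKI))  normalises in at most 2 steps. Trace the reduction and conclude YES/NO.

Answer: YES — reaches normal form K in 2 ≤ 2 steps

Derivation:
  start: KK(II)K(II(KI)(SKI))
  step 1: KK(II(KI)(SKI))
  step 2: K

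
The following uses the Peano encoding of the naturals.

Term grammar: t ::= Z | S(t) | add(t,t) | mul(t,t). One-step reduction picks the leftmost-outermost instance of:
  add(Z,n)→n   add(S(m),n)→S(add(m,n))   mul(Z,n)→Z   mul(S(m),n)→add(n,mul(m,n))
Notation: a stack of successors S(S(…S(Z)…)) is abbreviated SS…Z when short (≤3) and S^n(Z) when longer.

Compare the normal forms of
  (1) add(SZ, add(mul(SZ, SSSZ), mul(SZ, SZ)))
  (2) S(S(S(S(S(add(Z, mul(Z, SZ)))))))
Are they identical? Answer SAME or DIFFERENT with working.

Answer: SAME — A ⇓ S^5(Z), B ⇓ S^5(Z)

Working:
Term A:
  start: add(SZ, add(mul(SZ, SSSZ), mul(SZ, SZ)))
  step 1: S(add(Z, add(mul(SZ, SSSZ), mul(SZ, SZ))))
  step 2: S(add(mul(SZ, SSSZ), mul(SZ, SZ)))
  step 3: S(add(add(SSSZ, mul(Z, SSSZ)), mul(SZ, SZ)))
  step 4: S(add(S(add(SSZ, mul(Z, SSSZ))), mul(SZ, SZ)))
  step 5: S(S(add(add(SSZ, mul(Z, SSSZ)), mul(SZ, SZ))))
  step 6: S(S(add(S(add(SZ, mul(Z, SSSZ))), mul(SZ, SZ))))
  step 7: S(S(S(add(add(SZ, mul(Z, SSSZ)), mul(SZ, SZ)))))
  step 8: S(S(S(add(S(add(Z, mul(Z, SSSZ))), mul(SZ, SZ)))))
  step 9: S(S(S(S(add(add(Z, mul(Z, SSSZ)), mul(SZ, SZ))))))
  step 10: S(S(S(S(add(mul(Z, SSSZ), mul(SZ, SZ))))))
  step 11: S(S(S(S(add(Z, mul(SZ, SZ))))))
  step 12: S(S(S(S(mul(SZ, SZ)))))
  step 13: S(S(S(S(add(SZ, mul(Z, SZ))))))
  step 14: S(S(S(S(S(add(Z, mul(Z, SZ)))))))
  step 15: S(S(S(S(S(mul(Z, SZ))))))
  step 16: S^5(Z)

Term B:
  start: S(S(S(S(S(add(Z, mul(Z, SZ)))))))
  step 1: S(S(S(S(S(mul(Z, SZ))))))
  step 2: S^5(Z)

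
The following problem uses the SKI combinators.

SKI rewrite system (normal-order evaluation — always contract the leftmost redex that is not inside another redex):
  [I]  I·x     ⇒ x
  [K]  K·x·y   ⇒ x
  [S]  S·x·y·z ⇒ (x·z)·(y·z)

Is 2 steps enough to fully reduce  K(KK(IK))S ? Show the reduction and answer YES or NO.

  start: K(KK(IK))S
  [1] KK(IK)
  [2] K

Answer: YES — reaches normal form K in 2 ≤ 2 steps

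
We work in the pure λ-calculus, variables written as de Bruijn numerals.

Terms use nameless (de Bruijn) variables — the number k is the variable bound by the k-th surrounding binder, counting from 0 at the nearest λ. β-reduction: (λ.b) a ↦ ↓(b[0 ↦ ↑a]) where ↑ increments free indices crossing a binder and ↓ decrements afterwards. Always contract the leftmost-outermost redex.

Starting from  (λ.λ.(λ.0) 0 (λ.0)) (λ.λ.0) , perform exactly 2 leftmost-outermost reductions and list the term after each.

Answer: after 2 steps: λ.0 (λ.0)

Working:
  start: (λ.λ.(λ.0) 0 (λ.0)) (λ.λ.0)
  →1  λ.(λ.0) 0 (λ.0)
  →2  λ.0 (λ.0)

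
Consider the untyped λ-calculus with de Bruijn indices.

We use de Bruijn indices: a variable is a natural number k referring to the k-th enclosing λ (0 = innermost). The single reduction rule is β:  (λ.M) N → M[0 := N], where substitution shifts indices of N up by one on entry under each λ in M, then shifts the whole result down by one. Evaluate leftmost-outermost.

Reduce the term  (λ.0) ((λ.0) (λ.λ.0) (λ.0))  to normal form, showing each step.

  start: (λ.0) ((λ.0) (λ.λ.0) (λ.0))
  [1] (λ.0) (λ.λ.0) (λ.0)
  [2] (λ.λ.0) (λ.0)
  [3] λ.0

Answer: normal form = λ.0  (in 3 steps)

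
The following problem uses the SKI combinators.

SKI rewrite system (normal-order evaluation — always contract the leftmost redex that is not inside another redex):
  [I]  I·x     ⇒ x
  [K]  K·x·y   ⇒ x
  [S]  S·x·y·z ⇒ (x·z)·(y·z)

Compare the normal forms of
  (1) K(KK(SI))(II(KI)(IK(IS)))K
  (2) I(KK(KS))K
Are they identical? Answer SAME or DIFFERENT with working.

Term A:
  start: K(KK(SI))(II(KI)(IK(IS)))K
  [1] KK(SI)K
  [2] KK

Term B:
  start: I(KK(KS))K
  [1] KK(KS)K
  [2] KK

Answer: SAME — A ⇓ KK, B ⇓ KK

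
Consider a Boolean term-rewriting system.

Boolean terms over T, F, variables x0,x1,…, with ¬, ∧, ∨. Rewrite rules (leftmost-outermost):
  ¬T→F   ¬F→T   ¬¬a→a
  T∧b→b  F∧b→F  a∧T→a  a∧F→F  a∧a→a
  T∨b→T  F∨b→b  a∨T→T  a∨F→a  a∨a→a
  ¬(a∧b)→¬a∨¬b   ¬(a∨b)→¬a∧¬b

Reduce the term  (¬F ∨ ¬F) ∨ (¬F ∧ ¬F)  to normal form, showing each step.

  start: (¬F ∨ ¬F) ∨ (¬F ∧ ¬F)
  [1] ¬F ∨ (¬F ∧ ¬F)
  [2] T ∨ (¬F ∧ ¬F)
  [3] T

Answer: normal form = T  (in 3 steps)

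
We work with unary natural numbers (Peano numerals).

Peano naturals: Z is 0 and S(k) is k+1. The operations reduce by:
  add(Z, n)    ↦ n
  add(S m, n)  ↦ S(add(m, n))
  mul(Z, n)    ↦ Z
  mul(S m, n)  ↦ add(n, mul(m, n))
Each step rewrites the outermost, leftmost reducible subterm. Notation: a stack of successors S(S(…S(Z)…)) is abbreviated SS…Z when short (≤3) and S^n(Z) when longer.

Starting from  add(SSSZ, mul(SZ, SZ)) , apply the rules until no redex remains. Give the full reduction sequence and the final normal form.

Answer: normal form = S^4(Z)  (in 8 steps)

Derivation:
  start: add(SSSZ, mul(SZ, SZ))
  step 1: S(add(SSZ, mul(SZ, SZ)))
  step 2: S(S(add(SZ, mul(SZ, SZ))))
  step 3: S(S(S(add(Z, mul(SZ, SZ)))))
  step 4: S(S(S(mul(SZ, SZ))))
  step 5: S(S(S(add(SZ, mul(Z, SZ)))))
  step 6: S(S(S(S(add(Z, mul(Z, SZ))))))
  step 7: S(S(S(S(mul(Z, SZ)))))
  step 8: S^4(Z)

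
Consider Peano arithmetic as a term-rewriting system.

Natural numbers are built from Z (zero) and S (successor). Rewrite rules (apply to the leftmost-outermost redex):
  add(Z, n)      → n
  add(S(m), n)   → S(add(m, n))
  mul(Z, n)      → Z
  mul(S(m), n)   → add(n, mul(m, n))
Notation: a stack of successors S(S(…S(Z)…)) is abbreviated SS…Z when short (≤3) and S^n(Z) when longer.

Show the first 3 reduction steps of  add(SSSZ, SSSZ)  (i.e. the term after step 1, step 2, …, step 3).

  start: add(SSSZ, SSSZ)
  [1] S(add(SSZ, SSSZ))
  [2] S(S(add(SZ, SSSZ)))
  [3] S(S(S(add(Z, SSSZ))))

Answer: after 3 steps: S(S(S(add(Z, SSSZ))))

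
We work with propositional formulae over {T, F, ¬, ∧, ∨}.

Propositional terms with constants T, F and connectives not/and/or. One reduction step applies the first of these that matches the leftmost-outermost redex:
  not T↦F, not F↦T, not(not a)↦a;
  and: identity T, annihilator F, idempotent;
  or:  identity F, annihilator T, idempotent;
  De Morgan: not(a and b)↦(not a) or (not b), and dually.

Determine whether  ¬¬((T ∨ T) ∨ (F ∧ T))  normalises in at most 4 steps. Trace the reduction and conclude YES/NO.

  start: ¬¬((T ∨ T) ∨ (F ∧ T))
  →1  (T ∨ T) ∨ (F ∧ T)
  →2  T ∨ (F ∧ T)
  →3  T

Answer: YES — reaches normal form T in 3 ≤ 4 steps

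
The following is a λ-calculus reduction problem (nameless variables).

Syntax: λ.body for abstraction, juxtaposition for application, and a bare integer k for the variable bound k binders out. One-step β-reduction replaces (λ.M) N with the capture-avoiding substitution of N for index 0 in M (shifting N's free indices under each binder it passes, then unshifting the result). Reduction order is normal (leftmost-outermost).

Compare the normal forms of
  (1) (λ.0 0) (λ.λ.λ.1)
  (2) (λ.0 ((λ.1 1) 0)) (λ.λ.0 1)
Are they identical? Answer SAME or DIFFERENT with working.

Answer: DIFFERENT — A ⇓ λ.λ.1, B ⇓ λ.0 (λ.0 (λ.λ.0 1))

Derivation:
Term A:
  start: (λ.0 0) (λ.λ.λ.1)
  [1] (λ.λ.λ.1) (λ.λ.λ.1)
  [2] λ.λ.1

Term B:
  start: (λ.0 ((λ.1 1) 0)) (λ.λ.0 1)
  [1] (λ.λ.0 1) ((λ.(λ.λ.0 1) (λ.λ.0 1)) (λ.λ.0 1))
  [2] λ.0 ((λ.(λ.λ.0 1) (λ.λ.0 1)) (λ.λ.0 1))
  [3] λ.0 ((λ.λ.0 1) (λ.λ.0 1))
  [4] λ.0 (λ.0 (λ.λ.0 1))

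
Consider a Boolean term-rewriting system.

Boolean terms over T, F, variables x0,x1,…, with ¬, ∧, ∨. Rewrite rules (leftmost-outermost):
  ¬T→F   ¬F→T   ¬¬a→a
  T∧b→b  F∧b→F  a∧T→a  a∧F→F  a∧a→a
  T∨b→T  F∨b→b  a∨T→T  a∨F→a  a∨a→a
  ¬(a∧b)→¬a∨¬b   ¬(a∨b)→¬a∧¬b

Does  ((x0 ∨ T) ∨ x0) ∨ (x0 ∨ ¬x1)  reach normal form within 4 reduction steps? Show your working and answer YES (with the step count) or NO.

Answer: YES — reaches normal form T in 3 ≤ 4 steps

Reduction:
  start: ((x0 ∨ T) ∨ x0) ∨ (x0 ∨ ¬x1)
  [1] (T ∨ x0) ∨ (x0 ∨ ¬x1)
  [2] T ∨ (x0 ∨ ¬x1)
  [3] T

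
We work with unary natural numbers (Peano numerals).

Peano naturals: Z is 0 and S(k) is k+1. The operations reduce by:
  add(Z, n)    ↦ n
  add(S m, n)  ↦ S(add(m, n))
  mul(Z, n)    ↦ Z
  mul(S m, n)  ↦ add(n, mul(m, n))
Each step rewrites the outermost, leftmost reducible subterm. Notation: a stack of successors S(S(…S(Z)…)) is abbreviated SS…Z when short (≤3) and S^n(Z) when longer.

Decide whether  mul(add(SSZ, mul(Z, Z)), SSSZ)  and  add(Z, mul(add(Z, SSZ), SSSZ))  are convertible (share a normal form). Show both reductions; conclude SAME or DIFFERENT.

Term A:
  start: mul(add(SSZ, mul(Z, Z)), SSSZ)
  →1  mul(S(add(SZ, mul(Z, Z))), SSSZ)
  →2  add(SSSZ, mul(add(SZ, mul(Z, Z)), SSSZ))
  →3  S(add(SSZ, mul(add(SZ, mul(Z, Z)), SSSZ)))
  →4  S(S(add(SZ, mul(add(SZ, mul(Z, Z)), SSSZ))))
  →5  S(S(S(add(Z, mul(add(SZ, mul(Z, Z)), SSSZ)))))
  →6  S(S(S(mul(add(SZ, mul(Z, Z)), SSSZ))))
  →7  S(S(S(mul(S(add(Z, mul(Z, Z))), SSSZ))))
  →8  S(S(S(add(SSSZ, mul(add(Z, mul(Z, Z)), SSSZ)))))
  →9  S(S(S(S(add(SSZ, mul(add(Z, mul(Z, Z)), SSSZ))))))
  →10  S(S(S(S(S(add(SZ, mul(add(Z, mul(Z, Z)), SSSZ)))))))
  →11  S(S(S(S(S(S(add(Z, mul(add(Z, mul(Z, Z)), SSSZ))))))))
  →12  S(S(S(S(S(S(mul(add(Z, mul(Z, Z)), SSSZ)))))))
  →13  S(S(S(S(S(S(mul(mul(Z, Z), SSSZ)))))))
  →14  S(S(S(S(S(S(mul(Z, SSSZ)))))))
  →15  S^6(Z)

Term B:
  start: add(Z, mul(add(Z, SSZ), SSSZ))
  →1  mul(add(Z, SSZ), SSSZ)
  →2  mul(SSZ, SSSZ)
  →3  add(SSSZ, mul(SZ, SSSZ))
  →4  S(add(SSZ, mul(SZ, SSSZ)))
  →5  S(S(add(SZ, mul(SZ, SSSZ))))
  →6  S(S(S(add(Z, mul(SZ, SSSZ)))))
  →7  S(S(S(mul(SZ, SSSZ))))
  →8  S(S(S(add(SSSZ, mul(Z, SSSZ)))))
  →9  S(S(S(S(add(SSZ, mul(Z, SSSZ))))))
  →10  S(S(S(S(S(add(SZ, mul(Z, SSSZ)))))))
  →11  S(S(S(S(S(S(add(Z, mul(Z, SSSZ))))))))
  →12  S(S(S(S(S(S(mul(Z, SSSZ)))))))
  →13  S^6(Z)

Answer: SAME — A ⇓ S^6(Z), B ⇓ S^6(Z)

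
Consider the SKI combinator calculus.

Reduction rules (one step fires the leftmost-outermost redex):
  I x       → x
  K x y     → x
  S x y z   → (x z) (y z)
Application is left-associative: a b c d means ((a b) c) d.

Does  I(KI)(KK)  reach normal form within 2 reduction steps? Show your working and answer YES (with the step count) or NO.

Answer: YES — reaches normal form I in 2 ≤ 2 steps

Working:
  start: I(KI)(KK)
  [1] KI(KK)
  [2] I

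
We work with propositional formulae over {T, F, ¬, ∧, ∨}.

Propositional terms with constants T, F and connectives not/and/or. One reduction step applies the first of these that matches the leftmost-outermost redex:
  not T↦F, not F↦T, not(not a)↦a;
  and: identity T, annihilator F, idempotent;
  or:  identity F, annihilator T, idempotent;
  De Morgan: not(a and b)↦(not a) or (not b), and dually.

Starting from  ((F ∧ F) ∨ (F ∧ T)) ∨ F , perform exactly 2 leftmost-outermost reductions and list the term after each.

  start: ((F ∧ F) ∨ (F ∧ T)) ∨ F
  step 1: (F ∧ F) ∨ (F ∧ T)
  step 2: F ∨ (F ∧ T)

Answer: after 2 steps: F ∨ (F ∧ T)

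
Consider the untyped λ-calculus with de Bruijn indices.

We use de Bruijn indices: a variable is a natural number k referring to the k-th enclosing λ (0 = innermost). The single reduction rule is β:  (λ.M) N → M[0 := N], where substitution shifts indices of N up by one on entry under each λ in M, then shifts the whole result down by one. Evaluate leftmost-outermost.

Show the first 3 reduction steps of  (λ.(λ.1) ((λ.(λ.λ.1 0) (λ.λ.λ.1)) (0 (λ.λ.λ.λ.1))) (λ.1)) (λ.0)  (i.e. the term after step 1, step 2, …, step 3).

Answer: after 3 steps: λ.λ.0

Derivation:
  start: (λ.(λ.1) ((λ.(λ.λ.1 0) (λ.λ.λ.1)) (0 (λ.λ.λ.λ.1))) (λ.1)) (λ.0)
  step 1: (λ.λ.0) ((λ.(λ.λ.1 0) (λ.λ.λ.1)) ((λ.0) (λ.λ.λ.λ.1))) (λ.λ.0)
  step 2: (λ.0) (λ.λ.0)
  step 3: λ.λ.0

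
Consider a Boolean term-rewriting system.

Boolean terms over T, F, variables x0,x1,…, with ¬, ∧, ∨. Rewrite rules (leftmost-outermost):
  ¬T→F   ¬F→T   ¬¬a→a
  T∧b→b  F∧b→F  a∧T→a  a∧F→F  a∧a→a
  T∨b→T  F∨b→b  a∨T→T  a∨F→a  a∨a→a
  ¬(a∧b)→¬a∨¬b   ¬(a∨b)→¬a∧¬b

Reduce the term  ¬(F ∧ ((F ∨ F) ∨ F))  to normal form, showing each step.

Answer: normal form = T  (in 3 steps)

Derivation:
  start: ¬(F ∧ ((F ∨ F) ∨ F))
  [1] ¬F ∨ ¬((F ∨ F) ∨ F)
  [2] T ∨ ¬((F ∨ F) ∨ F)
  [3] T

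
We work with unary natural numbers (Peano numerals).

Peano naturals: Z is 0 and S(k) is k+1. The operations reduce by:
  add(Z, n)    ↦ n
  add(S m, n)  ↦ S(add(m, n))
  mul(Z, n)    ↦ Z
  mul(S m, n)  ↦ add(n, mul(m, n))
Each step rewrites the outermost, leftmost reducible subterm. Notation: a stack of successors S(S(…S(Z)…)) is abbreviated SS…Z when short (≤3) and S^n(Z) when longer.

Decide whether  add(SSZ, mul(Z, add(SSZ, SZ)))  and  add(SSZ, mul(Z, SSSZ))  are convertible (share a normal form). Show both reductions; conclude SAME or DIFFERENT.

Answer: SAME — A ⇓ SSZ, B ⇓ SSZ

Working:
Term A:
  start: add(SSZ, mul(Z, add(SSZ, SZ)))
  →1  S(add(SZ, mul(Z, add(SSZ, SZ))))
  →2  S(S(add(Z, mul(Z, add(SSZ, SZ)))))
  →3  S(S(mul(Z, add(SSZ, SZ))))
  →4  SSZ

Term B:
  start: add(SSZ, mul(Z, SSSZ))
  →1  S(add(SZ, mul(Z, SSSZ)))
  →2  S(S(add(Z, mul(Z, SSSZ))))
  →3  S(S(mul(Z, SSSZ)))
  →4  SSZ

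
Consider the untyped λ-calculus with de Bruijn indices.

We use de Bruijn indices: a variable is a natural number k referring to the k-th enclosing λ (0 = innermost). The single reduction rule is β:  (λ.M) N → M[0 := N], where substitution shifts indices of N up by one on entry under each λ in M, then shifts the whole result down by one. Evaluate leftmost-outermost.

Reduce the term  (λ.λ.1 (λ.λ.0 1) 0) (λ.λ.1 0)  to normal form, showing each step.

Answer: normal form = λ.λ.0 1  (in 4 steps)

Working:
  start: (λ.λ.1 (λ.λ.0 1) 0) (λ.λ.1 0)
  step 1: λ.(λ.λ.1 0) (λ.λ.0 1) 0
  step 2: λ.(λ.(λ.λ.0 1) 0) 0
  step 3: λ.(λ.λ.0 1) 0
  step 4: λ.λ.0 1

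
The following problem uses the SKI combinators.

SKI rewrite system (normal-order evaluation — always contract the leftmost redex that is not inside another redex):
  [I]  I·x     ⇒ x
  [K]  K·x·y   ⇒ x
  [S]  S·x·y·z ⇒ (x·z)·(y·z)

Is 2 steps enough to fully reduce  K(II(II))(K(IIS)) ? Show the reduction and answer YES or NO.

  start: K(II(II))(K(IIS))
  [1] II(II)
  [2] I(II)

Answer: NO — after 2 steps the term is I(II), not yet normal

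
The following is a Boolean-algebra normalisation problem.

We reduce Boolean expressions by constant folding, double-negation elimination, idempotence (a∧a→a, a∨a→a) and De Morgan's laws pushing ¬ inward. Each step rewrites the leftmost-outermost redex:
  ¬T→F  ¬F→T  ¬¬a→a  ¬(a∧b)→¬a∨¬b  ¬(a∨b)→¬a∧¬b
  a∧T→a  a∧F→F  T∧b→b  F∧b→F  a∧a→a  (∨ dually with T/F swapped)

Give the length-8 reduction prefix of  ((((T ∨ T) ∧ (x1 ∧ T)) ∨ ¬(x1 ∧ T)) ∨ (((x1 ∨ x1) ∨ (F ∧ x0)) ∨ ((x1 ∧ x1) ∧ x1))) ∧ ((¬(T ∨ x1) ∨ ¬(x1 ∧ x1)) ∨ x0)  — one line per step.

  start: ((((T ∨ T) ∧ (x1 ∧ T)) ∨ ¬(x1 ∧ T)) ∨ (((x1 ∨ x1) ∨ (F ∧ x0)) ∨ ((x1 ∧ x1) ∧ x1))) ∧ ((¬(T ∨ x1) ∨ ¬(x1 ∧ x1)) ∨ x0)
  step 1: (((T ∧ (x1 ∧ T)) ∨ ¬(x1 ∧ T)) ∨ (((x1 ∨ x1) ∨ (F ∧ x0)) ∨ ((x1 ∧ x1) ∧ x1))) ∧ ((¬(T ∨ x1) ∨ ¬(x1 ∧ x1)) ∨ x0)
  step 2: (((x1 ∧ T) ∨ ¬(x1 ∧ T)) ∨ (((x1 ∨ x1) ∨ (F ∧ x0)) ∨ ((x1 ∧ x1) ∧ x1))) ∧ ((¬(T ∨ x1) ∨ ¬(x1 ∧ x1)) ∨ x0)
  step 3: ((x1 ∨ ¬(x1 ∧ T)) ∨ (((x1 ∨ x1) ∨ (F ∧ x0)) ∨ ((x1 ∧ x1) ∧ x1))) ∧ ((¬(T ∨ x1) ∨ ¬(x1 ∧ x1)) ∨ x0)
  step 4: ((x1 ∨ (¬x1 ∨ ¬T)) ∨ (((x1 ∨ x1) ∨ (F ∧ x0)) ∨ ((x1 ∧ x1) ∧ x1))) ∧ ((¬(T ∨ x1) ∨ ¬(x1 ∧ x1)) ∨ x0)
  step 5: ((x1 ∨ (¬x1 ∨ F)) ∨ (((x1 ∨ x1) ∨ (F ∧ x0)) ∨ ((x1 ∧ x1) ∧ x1))) ∧ ((¬(T ∨ x1) ∨ ¬(x1 ∧ x1)) ∨ x0)
  step 6: ((x1 ∨ ¬x1) ∨ (((x1 ∨ x1) ∨ (F ∧ x0)) ∨ ((x1 ∧ x1) ∧ x1))) ∧ ((¬(T ∨ x1) ∨ ¬(x1 ∧ x1)) ∨ x0)
  step 7: ((x1 ∨ ¬x1) ∨ ((x1 ∨ (F ∧ x0)) ∨ ((x1 ∧ x1) ∧ x1))) ∧ ((¬(T ∨ x1) ∨ ¬(x1 ∧ x1)) ∨ x0)
  step 8: ((x1 ∨ ¬x1) ∨ ((x1 ∨ F) ∨ ((x1 ∧ x1) ∧ x1))) ∧ ((¬(T ∨ x1) ∨ ¬(x1 ∧ x1)) ∨ x0)

Answer: after 8 steps: ((x1 ∨ ¬x1) ∨ ((x1 ∨ F) ∨ ((x1 ∧ x1) ∧ x1))) ∧ ((¬(T ∨ x1) ∨ ¬(x1 ∧ x1)) ∨ x0)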